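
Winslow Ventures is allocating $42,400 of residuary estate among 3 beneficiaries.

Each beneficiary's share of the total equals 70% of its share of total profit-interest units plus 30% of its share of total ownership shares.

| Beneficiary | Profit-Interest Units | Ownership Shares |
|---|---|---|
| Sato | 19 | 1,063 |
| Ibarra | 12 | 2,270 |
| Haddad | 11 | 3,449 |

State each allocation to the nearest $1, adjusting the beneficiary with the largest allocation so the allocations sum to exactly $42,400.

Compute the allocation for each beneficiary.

Sato: $15,420 | Ibarra: $12,738 | Haddad: $14,242

Profit-interest units total 42; ownership shares total 6,782.
Blended shares (70% profit-interest units + 30% ownership shares): Sato 0.3637; Ibarra 0.3004; Haddad 0.3359.
Raw shares: Sato 15,420.38; Ibarra 12,737.51; Haddad 14,242.12.
Rounded to nearest $1: Sato $15,420; Ibarra $12,738; Haddad $14,242. Sum = $42,400.
Sum already equals the total — no adjustment.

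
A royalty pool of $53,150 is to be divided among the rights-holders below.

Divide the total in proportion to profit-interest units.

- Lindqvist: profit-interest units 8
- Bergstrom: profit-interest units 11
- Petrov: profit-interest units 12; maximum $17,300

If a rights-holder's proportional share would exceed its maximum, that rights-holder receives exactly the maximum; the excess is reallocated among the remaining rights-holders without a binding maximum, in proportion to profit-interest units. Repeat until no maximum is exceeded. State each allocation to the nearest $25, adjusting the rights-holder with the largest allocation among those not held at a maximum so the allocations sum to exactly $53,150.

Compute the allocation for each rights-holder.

Lindqvist: $15,100; Bergstrom: $20,750; Petrov: $17,300

Sum of profit-interest units: 31.
Unconstrained shares: Lindqvist 13,716.13; Bergstrom 18,859.68; Petrov 20,574.19.
Cap binds for Petrov ($17,300); residual $35,850 reallocated over remaining profit-interest units 19.
Redistributed shares: Lindqvist 15,094.74 → $15,100; Bergstrom 20,755.26 → $20,750.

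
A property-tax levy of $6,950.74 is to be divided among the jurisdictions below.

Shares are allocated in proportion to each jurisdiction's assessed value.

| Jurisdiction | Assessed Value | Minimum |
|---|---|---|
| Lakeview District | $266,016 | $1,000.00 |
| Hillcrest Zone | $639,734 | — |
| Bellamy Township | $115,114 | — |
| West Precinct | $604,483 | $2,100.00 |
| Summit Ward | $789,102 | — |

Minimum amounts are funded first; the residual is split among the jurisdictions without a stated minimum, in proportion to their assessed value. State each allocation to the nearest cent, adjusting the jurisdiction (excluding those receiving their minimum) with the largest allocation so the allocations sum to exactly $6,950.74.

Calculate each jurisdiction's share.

Lakeview District: $1,000.00; Hillcrest Zone: $1,595.55; Bellamy Township: $287.10; West Precinct: $2,100.00; Summit Ward: $1,968.09

Guaranteed amounts: Lakeview District $1,000.00; West Precinct $2,100.00. Remaining pool $3,850.74.
Remaining pool split over remaining assessed value 1,543,950: Hillcrest Zone 1,595.5499 → $1,595.55; Bellamy Township 287.1039 → $287.10; Summit Ward 1,968.0862 → $1,968.09.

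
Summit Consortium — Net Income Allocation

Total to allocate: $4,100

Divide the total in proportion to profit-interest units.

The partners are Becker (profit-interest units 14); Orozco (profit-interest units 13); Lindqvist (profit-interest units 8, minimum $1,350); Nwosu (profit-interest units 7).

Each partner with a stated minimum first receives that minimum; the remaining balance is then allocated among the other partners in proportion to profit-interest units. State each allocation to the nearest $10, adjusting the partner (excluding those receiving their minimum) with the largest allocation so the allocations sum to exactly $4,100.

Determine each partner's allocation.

Guaranteed amounts: Lindqvist $1,350. Balance $2,750.
Balance split over remaining profit-interest units 34: Becker 1,132.35 → $1,130; Orozco 1,051.47 → $1,050; Nwosu 566.18 → $570.

Becker: $1,130; Orozco: $1,050; Lindqvist: $1,350; Nwosu: $570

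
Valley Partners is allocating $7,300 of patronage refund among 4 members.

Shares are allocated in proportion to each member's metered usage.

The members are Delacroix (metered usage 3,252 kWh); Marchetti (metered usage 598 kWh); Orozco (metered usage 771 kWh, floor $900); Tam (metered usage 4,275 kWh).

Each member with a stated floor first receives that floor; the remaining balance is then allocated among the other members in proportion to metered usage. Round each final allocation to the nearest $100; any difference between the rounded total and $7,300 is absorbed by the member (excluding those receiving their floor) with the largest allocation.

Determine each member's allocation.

Minimums first: Orozco $900. Balance $6,400.
Balance split over remaining metered usage 8,125: Delacroix 2,561.58 → $2,600; Marchetti 471.04 → $500; Tam 3,367.38 → $3,400.
Rounding difference −$100 applied to Tam → $3,300.

Delacroix: $2,600 | Marchetti: $500 | Orozco: $900 | Tam: $3,300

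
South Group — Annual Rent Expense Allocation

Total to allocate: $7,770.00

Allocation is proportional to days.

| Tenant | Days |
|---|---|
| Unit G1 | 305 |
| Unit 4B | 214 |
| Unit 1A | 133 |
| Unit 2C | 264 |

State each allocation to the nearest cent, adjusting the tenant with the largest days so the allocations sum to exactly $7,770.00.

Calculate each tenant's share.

Unit G1: $2,587.17 · Unit 4B: $1,815.26 · Unit 1A: $1,128.18 · Unit 2C: $2,239.39

Combined days = 305 + 214 + 133 + 264 = 916.
Pro-rata amounts: Unit G1 2,587.1725; Unit 4B 1,815.2620; Unit 1A 1,128.1769; Unit 2C 2,239.3886.
At nearest cent: Unit G1 $2,587.17; Unit 4B $1,815.26; Unit 1A $1,128.18; Unit 2C $2,239.39. Sum = $7,770.00.
Sum already equals the total — no adjustment.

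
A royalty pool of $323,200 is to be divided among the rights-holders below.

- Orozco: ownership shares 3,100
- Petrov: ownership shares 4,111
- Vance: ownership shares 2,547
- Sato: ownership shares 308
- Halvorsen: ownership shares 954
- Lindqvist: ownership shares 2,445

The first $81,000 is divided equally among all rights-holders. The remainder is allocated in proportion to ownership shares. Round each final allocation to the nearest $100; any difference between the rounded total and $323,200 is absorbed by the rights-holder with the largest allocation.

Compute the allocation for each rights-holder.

Orozco: $69,300 · Petrov: $87,400 · Vance: $59,300 · Sato: $19,000 · Halvorsen: $30,700 · Lindqvist: $57,500

Equal tier: $81,000 ÷ 6 = $13,500 apiece.
Remainder $242,200 by ownership shares (total 13,465): Orozco 55,760.86 → $55,800; Petrov 73,946.10 → $73,900; Vance 45,813.84 → $45,800; Sato 5,540.11 → $5,500; Halvorsen 17,159.96 → $17,200; Lindqvist 43,979.13 → $44,000.
Totals: Orozco $13,500 + $55,800 = $69,300; Petrov $13,500 + $73,900 = $87,400; Vance $13,500 + $45,800 = $59,300; Sato $13,500 + $5,500 = $19,000; Halvorsen $13,500 + $17,200 = $30,700; Lindqvist $13,500 + $44,000 = $57,500.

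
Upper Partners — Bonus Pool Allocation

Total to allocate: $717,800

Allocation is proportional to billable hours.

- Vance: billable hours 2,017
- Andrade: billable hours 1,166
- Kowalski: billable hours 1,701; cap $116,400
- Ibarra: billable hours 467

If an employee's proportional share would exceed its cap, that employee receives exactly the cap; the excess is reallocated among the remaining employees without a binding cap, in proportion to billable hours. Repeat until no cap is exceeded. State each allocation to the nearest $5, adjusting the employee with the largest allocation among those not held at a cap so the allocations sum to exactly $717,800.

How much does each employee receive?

Sum of billable hours: 5,351.
Proportional shares (ignoring caps): Vance 270,566.74; Andrade 156,410.91; Kowalski 228,177.4995; Ibarra 62,644.85.
Held at cap: Kowalski ($116,400); balance $601,400 reallocated over remaining billable hours 3,650.
Remaining shares: Vance 332,335.29 → $332,335; Andrade 192,118.47 → $192,120; Ibarra 76,946.25 → $76,945.

Vance: $332,335 · Andrade: $192,120 · Kowalski: $116,400 · Ibarra: $76,945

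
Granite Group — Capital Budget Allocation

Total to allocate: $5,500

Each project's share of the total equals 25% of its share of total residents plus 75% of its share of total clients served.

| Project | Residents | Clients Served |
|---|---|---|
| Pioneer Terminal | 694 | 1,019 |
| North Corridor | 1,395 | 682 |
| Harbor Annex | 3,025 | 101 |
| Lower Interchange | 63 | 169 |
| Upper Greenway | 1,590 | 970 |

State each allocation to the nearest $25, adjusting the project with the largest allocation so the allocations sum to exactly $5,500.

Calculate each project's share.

Residents total 6,767; clients served total 2,941.
Blended shares (25% residents + 75% clients served): Pioneer Terminal 0.2855; North Corridor 0.2255; Harbor Annex 0.1375; Lower Interchange 0.0454; Upper Greenway 0.3061.
Proportional shares: Pioneer Terminal 1,570.25; North Corridor 1,240.02; Harbor Annex 756.32; Lower Interchange 249.84; Upper Greenway 1,683.58.
After rounding ($25): Pioneer Terminal $1,575; North Corridor $1,250; Harbor Annex $750; Lower Interchange $250; Upper Greenway $1,675. Sum = $5,500.
No rounding difference to absorb.

Pioneer Terminal: $1,575 · North Corridor: $1,250 · Harbor Annex: $750 · Lower Interchange: $250 · Upper Greenway: $1,675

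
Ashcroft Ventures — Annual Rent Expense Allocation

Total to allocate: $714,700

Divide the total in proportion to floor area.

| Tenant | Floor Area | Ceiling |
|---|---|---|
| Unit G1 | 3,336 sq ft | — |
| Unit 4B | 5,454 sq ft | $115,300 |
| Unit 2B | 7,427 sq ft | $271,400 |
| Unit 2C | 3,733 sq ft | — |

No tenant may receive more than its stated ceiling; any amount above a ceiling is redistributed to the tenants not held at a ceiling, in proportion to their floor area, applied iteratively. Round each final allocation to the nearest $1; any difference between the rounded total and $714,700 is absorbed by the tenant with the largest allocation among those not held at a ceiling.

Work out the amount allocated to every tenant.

Unit G1: $154,790 | Unit 4B: $115,300 | Unit 2B: $271,400 | Unit 2C: $173,210

Sum of floor area: 19,950.
Proportional shares (ignoring caps): Unit G1 119,510.74; Unit 4B 195,387.16; Unit 2B 266,069.02; Unit 2C 133,733.09.
Held at cap: Unit 4B ($115,300); balance $599,400 reallocated over remaining floor area 14,496.
Held at cap: Unit 2B ($271,400); balance $328,000 reallocated over remaining floor area 7,069.
Shares after redistribution: Unit G1 154,789.64 → $154,790; Unit 2C 173,210.36 → $173,210.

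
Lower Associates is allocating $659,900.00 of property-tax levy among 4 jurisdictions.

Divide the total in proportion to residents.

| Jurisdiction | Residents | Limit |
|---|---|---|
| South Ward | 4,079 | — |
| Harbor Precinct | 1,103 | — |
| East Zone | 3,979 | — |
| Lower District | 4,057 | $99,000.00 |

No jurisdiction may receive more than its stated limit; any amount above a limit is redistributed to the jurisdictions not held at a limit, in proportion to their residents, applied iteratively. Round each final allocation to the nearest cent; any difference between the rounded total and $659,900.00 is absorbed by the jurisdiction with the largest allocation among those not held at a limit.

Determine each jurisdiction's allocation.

Total residents = 13,218.
Pro-rata shares before constraints: South Ward 203,641.4057; Harbor Precinct 55,066.5532; East Zone 198,648.9711; Lower District 202,543.0701.
Capped: Lower District ($99,000.00); residual $560,900.00 reallocated over remaining residents 9,161.
Shares after redistribution: South Ward 249,744.6894 → $249,744.69; Harbor Precinct 67,533.3151 → $67,533.32; East Zone 243,621.9954 → $243,622.00.
Rounding difference −$0.01 applied to South Ward → $249,744.68.

South Ward: $249,744.68 · Harbor Precinct: $67,533.32 · East Zone: $243,622.00 · Lower District: $99,000.00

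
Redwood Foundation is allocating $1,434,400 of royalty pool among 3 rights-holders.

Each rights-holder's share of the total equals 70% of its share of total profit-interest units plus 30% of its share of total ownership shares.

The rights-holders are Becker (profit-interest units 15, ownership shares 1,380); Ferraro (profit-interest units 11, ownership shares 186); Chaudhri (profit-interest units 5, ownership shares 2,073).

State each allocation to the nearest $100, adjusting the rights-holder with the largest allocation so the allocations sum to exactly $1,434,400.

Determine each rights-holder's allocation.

Totals — profit-interest units 31, ownership shares 3,639.
Combined weights (70% profit-interest units + 30% ownership shares): Becker 0.4525; Ferraro 0.2637; Chaudhri 0.2838.
Proportional shares: Becker 649,033.29; Ferraro 378,281.37; Chaudhri 407,085.34.
After rounding ($100): Becker $649,000; Ferraro $378,300; Chaudhri $407,100. Sum = $1,434,400.
No rounding difference to absorb.

Becker: $649,000 · Ferraro: $378,300 · Chaudhri: $407,100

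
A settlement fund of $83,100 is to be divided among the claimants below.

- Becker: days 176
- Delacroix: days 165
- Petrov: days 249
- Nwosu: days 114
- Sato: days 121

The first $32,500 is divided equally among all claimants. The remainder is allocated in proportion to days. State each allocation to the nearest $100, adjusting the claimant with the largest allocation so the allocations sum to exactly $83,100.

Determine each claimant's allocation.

Becker: $17,300; Delacroix: $16,600; Petrov: $21,800; Nwosu: $13,500; Sato: $13,900

First tranche $32,500 split equally: $6,500 each.
Remainder $50,600 by days (total 825): Becker 10,794.67 → $10,800; Delacroix 10,120.00 → $10,100; Petrov 15,272.00 → $15,300; Nwosu 6,992.00 → $7,000; Sato 7,421.33 → $7,400.
Totals: Becker $6,500 + $10,800 = $17,300; Delacroix $6,500 + $10,100 = $16,600; Petrov $6,500 + $15,300 = $21,800; Nwosu $6,500 + $7,000 = $13,500; Sato $6,500 + $7,400 = $13,900.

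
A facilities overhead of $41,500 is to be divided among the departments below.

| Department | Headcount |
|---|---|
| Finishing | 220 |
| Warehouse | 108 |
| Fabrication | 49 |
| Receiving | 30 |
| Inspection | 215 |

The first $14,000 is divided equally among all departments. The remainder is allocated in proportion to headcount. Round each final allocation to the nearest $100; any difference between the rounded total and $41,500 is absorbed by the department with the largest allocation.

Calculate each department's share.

First tranche $14,000 split equally: $2,800 each.
Remainder $27,500 by headcount (total 622): Finishing 9,726.69 → $9,700; Warehouse 4,774.92 → $4,800; Fabrication 2,166.40 → $2,200; Receiving 1,326.37 → $1,300; Inspection 9,505.63 → $9,500.
Totals: Finishing $2,800 + $9,700 = $12,500; Warehouse $2,800 + $4,800 = $7,600; Fabrication $2,800 + $2,200 = $5,000; Receiving $2,800 + $1,300 = $4,100; Inspection $2,800 + $9,500 = $12,300.

Finishing: $12,500 · Warehouse: $7,600 · Fabrication: $5,000 · Receiving: $4,100 · Inspection: $12,300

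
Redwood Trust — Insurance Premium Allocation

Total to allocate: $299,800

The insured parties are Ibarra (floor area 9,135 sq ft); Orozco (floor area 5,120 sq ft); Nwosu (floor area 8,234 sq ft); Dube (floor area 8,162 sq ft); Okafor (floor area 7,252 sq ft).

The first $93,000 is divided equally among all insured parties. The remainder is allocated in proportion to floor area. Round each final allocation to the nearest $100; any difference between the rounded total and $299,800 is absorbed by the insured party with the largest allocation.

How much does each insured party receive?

$93,000 shared equally gives $18,600 per insured party.
Remainder $206,800 by floor area (total 37,903): Ibarra 49,840.86 → $49,800; Orozco 27,934.89 → $27,900; Nwosu 44,924.97 → $44,900; Dube 44,532.14 → $44,500; Okafor 39,567.15 → $39,600.
Rounding difference +$100 on remainder applied to Ibarra.
Totals: Ibarra $18,600 + $49,900 = $68,500; Orozco $18,600 + $27,900 = $46,500; Nwosu $18,600 + $44,900 = $63,500; Dube $18,600 + $44,500 = $63,100; Okafor $18,600 + $39,600 = $58,200.

Ibarra: $68,500 · Orozco: $46,500 · Nwosu: $63,500 · Dube: $63,100 · Okafor: $58,200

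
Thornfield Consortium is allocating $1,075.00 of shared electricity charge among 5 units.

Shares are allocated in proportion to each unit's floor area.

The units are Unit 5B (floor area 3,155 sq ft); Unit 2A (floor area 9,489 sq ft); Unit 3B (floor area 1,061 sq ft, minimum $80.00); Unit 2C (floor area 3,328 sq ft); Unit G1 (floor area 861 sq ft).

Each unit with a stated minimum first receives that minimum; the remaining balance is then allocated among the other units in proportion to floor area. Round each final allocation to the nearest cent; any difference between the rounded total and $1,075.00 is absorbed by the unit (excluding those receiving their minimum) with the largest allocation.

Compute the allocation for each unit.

Unit 5B: $186.49; Unit 2A: $560.90; Unit 3B: $80.00; Unit 2C: $196.72; Unit G1: $50.89

Fund the minimums — Unit 3B $80.00. Balance $995.00.
Balance split over remaining floor area 16,833: Unit 5B 186.4923 → $186.49; Unit 2A 560.8956 → $560.90; Unit 2C 196.7184 → $196.72; Unit G1 50.8938 → $50.89.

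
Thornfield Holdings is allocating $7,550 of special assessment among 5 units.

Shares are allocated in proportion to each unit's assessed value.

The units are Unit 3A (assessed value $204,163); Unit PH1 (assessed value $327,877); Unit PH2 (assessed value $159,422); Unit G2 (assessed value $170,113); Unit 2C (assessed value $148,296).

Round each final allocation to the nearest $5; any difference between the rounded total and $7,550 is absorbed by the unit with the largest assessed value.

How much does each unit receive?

Unit 3A: $1,525 | Unit PH1: $2,455 | Unit PH2: $1,190 | Unit G2: $1,270 | Unit 2C: $1,110

Combined assessed value = 204,163 + 327,877 + 159,422 + 170,113 + 148,296 = 1,009,871.
Raw shares: Unit 3A 1,526.36; Unit PH1 2,451.27; Unit PH2 1,191.87; Unit G2 1,271.80; Unit 2C 1,108.69.
After rounding ($5): Unit 3A $1,525; Unit PH1 $2,450; Unit PH2 $1,190; Unit G2 $1,270; Unit 2C $1,110. Sum = $7,545.
Difference $7,550 − $7,545 = +$5 applied to largest assessed value (Unit PH1): Unit PH1 becomes $2,455.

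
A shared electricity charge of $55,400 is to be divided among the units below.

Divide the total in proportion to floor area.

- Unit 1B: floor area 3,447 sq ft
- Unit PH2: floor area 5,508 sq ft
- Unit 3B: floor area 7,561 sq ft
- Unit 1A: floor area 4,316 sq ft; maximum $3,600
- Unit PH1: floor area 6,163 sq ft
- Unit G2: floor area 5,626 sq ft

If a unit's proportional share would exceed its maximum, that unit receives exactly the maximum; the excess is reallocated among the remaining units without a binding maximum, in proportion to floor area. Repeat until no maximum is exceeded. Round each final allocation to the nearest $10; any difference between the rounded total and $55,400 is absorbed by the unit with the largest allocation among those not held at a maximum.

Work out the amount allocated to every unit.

Unit 1B: $6,310; Unit PH2: $10,080; Unit 3B: $13,830; Unit 1A: $3,600; Unit PH1: $11,280; Unit G2: $10,300

Sum of floor area: 32,621.
Proportional shares (ignoring caps): Unit 1B 5,854.01; Unit PH2 9,354.20; Unit 3B 12,840.79; Unit 1A 7,329.83; Unit PH1 10,466.58; Unit G2 9,554.59.
Held at cap: Unit 1A ($3,600); residual $51,800 reallocated over remaining floor area 28,305.
Shares after redistribution: Unit 1B 6,308.24 → $6,310; Unit PH2 10,080.00 → $10,080; Unit 3B 13,837.12 → $13,840; Unit PH1 11,278.69 → $11,280; Unit G2 10,295.95 → $10,300.
Rounding difference −$10 applied to Unit 3B → $13,830.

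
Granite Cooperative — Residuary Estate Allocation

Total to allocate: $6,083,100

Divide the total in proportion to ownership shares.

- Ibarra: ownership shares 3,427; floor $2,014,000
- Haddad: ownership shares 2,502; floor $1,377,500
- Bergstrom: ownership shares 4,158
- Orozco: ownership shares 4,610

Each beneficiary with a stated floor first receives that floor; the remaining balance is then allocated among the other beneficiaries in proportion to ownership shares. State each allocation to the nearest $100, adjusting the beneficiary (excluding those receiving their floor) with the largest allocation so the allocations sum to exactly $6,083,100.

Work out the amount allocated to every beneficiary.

Ibarra: $2,014,000 · Haddad: $1,377,500 · Bergstrom: $1,276,400 · Orozco: $1,415,200

Fund the minimums — Ibarra $2,014,000; Haddad $1,377,500. Residual $2,691,600.
Residual split over remaining ownership shares 8,768: Bergstrom 1,276,422.54 → $1,276,400; Orozco 1,415,177.46 → $1,415,200.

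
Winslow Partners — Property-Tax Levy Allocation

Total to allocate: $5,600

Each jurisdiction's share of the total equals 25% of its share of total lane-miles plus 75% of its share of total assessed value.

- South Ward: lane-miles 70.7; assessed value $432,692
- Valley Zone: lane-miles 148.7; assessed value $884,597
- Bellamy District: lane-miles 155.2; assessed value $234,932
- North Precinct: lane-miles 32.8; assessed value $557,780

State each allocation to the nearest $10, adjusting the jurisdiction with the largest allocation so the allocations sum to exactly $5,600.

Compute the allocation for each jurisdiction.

Lane-miles total 407.4; assessed value total 2,110,001.
Composite weights (25% lane-miles + 75% assessed value): South Ward 0.1972; Valley Zone 0.4057; Bellamy District 0.1787; North Precinct 0.2184.
Unrounded shares: South Ward 1,104.24; Valley Zone 2,271.80; Bellamy District 1,000.97; North Precinct 1,222.99.
At nearest $10: South Ward $1,100; Valley Zone $2,270; Bellamy District $1,000; North Precinct $1,220. Sum = $5,590.
Difference $5,600 − $5,590 = +$10 applied to largest allocation (Valley Zone): Valley Zone becomes $2,280.

South Ward: $1,100 | Valley Zone: $2,280 | Bellamy District: $1,000 | North Precinct: $1,220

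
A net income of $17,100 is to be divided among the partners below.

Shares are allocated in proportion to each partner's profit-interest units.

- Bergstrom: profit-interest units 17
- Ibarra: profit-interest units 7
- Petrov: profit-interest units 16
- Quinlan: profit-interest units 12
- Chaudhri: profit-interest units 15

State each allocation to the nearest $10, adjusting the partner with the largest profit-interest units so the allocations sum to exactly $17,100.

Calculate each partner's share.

Bergstrom: $4,340 · Ibarra: $1,790 · Petrov: $4,080 · Quinlan: $3,060 · Chaudhri: $3,830

Profit-interest units total: 17 + 7 + 16 + 12 + 15 = 67.
Pro-rata amounts: Bergstrom 4,338.81; Ibarra 1,786.57; Petrov 4,083.58; Quinlan 3,062.69; Chaudhri 3,828.36.
After rounding ($10): Bergstrom $4,340; Ibarra $1,790; Petrov $4,080; Quinlan $3,060; Chaudhri $3,830. Sum = $17,100.
Sum already equals the total — no adjustment.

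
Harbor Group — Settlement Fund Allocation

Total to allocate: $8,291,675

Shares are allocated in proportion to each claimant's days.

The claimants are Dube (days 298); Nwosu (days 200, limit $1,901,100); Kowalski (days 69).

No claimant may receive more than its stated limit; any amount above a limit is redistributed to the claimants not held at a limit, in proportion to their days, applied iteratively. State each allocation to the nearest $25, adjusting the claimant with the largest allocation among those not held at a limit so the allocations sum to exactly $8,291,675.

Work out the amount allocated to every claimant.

Dube: $5,189,075; Nwosu: $1,901,100; Kowalski: $1,201,500

Total days = 567.
Pro-rata shares before constraints: Dube 4,357,882.10; Nwosu 2,924,753.09; Kowalski 1,009,039.81.
Capped: Nwosu ($1,901,100); remaining pool $6,390,575 reallocated over remaining days 367.
Shares after redistribution: Dube 5,189,077.25 → $5,189,075; Kowalski 1,201,497.75 → $1,201,500.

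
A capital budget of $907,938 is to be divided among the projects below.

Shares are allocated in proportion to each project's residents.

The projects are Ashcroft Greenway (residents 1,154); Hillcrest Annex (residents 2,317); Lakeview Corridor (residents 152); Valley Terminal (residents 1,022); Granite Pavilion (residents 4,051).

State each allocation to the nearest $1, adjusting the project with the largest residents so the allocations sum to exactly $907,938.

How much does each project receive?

Sum of residents: 8,696.
Raw shares: Ashcroft Greenway 1,154/8,696 × $907,938 = 120,487.63; Hillcrest Annex 2,317/8,696 × $907,938 = 241,914.94; Lakeview Corridor 152/8,696 × $907,938 = 15,870.12; Valley Terminal 1,022/8,696 × $907,938 = 106,705.68; Granite Pavilion 4,051/8,696 × $907,938 = 422,959.62.
At nearest $1: Ashcroft Greenway $120,488; Hillcrest Annex $241,915; Lakeview Corridor $15,870; Valley Terminal $106,706; Granite Pavilion $422,960. Sum = $907,939.
Difference $907,938 − $907,939 = −$1 applied to largest residents (Granite Pavilion): Granite Pavilion becomes $422,959.

Ashcroft Greenway: $120,488; Hillcrest Annex: $241,915; Lakeview Corridor: $15,870; Valley Terminal: $106,706; Granite Pavilion: $422,959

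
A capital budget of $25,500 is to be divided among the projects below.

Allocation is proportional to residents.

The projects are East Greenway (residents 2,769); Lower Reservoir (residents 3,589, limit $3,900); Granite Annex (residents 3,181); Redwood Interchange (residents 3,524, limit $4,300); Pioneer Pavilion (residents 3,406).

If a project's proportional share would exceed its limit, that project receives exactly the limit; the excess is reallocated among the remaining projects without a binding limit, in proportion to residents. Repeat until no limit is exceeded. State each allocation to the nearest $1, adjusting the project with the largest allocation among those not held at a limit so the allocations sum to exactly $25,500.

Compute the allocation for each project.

Residents total: 16,469.
Unconstrained shares: East Greenway 4,287.42; Lower Reservoir 5,557.08; Granite Annex 4,925.34; Redwood Interchange 5,456.43; Pioneer Pavilion 5,273.73.
Capped: Lower Reservoir ($3,900), Redwood Interchange ($4,300); residual $17,300 reallocated over remaining residents 9,356.
Redistributed shares: East Greenway 5,120.10 → $5,120; Granite Annex 5,881.93 → $5,882; Pioneer Pavilion 6,297.97 → $6,298.

East Greenway: $5,120; Lower Reservoir: $3,900; Granite Annex: $5,882; Redwood Interchange: $4,300; Pioneer Pavilion: $6,298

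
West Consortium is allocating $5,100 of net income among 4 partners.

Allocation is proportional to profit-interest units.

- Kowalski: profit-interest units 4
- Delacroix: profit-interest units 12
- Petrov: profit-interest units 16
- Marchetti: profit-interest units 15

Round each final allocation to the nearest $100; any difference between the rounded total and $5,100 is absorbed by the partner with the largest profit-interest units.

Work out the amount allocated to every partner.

Kowalski: $400 · Delacroix: $1,300 · Petrov: $1,800 · Marchetti: $1,600

Sum of profit-interest units: 47.
Unrounded shares: Kowalski 4/47 × $5,100 = 434.04; Delacroix 12/47 × $5,100 = 1,302.13; Petrov 16/47 × $5,100 = 1,736.17; Marchetti 15/47 × $5,100 = 1,627.66.
Rounded to nearest $100: Kowalski $400; Delacroix $1,300; Petrov $1,700; Marchetti $1,600. Sum = $5,000.
Difference $5,100 − $5,000 = +$100 applied to largest profit-interest units (Petrov): Petrov becomes $1,800.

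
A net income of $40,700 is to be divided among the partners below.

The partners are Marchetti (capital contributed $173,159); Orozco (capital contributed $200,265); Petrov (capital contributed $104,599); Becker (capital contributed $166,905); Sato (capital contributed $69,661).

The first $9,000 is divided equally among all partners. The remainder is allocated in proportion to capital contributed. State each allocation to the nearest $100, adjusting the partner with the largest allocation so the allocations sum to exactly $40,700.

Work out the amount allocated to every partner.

Marchetti: $9,500; Orozco: $10,700; Petrov: $6,400; Becker: $9,200; Sato: $4,900

$9,000 shared equally gives $1,800 per partner.
Remainder $31,700 by capital contributed (total 714,589): Marchetti 7,681.53 → $7,700; Orozco 8,883.99 → $8,900; Petrov 4,640.13 → $4,600; Becker 7,404.10 → $7,400; Sato 3,090.24 → $3,100.
Totals: Marchetti $1,800 + $7,700 = $9,500; Orozco $1,800 + $8,900 = $10,700; Petrov $1,800 + $4,600 = $6,400; Becker $1,800 + $7,400 = $9,200; Sato $1,800 + $3,100 = $4,900.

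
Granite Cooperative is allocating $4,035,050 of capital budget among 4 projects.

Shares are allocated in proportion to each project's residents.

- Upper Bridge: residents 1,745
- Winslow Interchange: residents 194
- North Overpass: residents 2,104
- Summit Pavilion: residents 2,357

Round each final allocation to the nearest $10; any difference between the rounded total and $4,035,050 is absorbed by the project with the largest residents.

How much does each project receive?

Upper Bridge: $1,100,180; Winslow Interchange: $122,310; North Overpass: $1,326,520; Summit Pavilion: $1,486,040

Total residents = 6,400.
Pro-rata amounts: Upper Bridge 1,745/6,400 × $4,035,050 = 1,100,181.60; Winslow Interchange 194/6,400 × $4,035,050 = 122,312.45; North Overpass 2,104/6,400 × $4,035,050 = 1,326,522.69; Summit Pavilion 2,357/6,400 × $4,035,050 = 1,486,033.26.
Rounded to nearest $10: Upper Bridge $1,100,180; Winslow Interchange $122,310; North Overpass $1,326,520; Summit Pavilion $1,486,030. Sum = $4,035,040.
Difference $4,035,050 − $4,035,040 = +$10 applied to largest residents (Summit Pavilion): Summit Pavilion becomes $1,486,040.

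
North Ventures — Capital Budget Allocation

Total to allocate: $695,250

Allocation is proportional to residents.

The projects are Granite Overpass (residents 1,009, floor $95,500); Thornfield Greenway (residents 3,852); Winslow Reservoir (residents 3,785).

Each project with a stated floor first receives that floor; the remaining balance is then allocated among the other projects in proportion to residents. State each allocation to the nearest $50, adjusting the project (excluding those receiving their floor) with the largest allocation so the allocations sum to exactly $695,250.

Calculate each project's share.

Granite Overpass: $95,500 | Thornfield Greenway: $302,500 | Winslow Reservoir: $297,250

Guaranteed amounts: Granite Overpass $95,500. Residual $599,750.
Residual split over remaining residents 7,637: Thornfield Greenway 302,505.83 → $302,500; Winslow Reservoir 297,244.17 → $297,250.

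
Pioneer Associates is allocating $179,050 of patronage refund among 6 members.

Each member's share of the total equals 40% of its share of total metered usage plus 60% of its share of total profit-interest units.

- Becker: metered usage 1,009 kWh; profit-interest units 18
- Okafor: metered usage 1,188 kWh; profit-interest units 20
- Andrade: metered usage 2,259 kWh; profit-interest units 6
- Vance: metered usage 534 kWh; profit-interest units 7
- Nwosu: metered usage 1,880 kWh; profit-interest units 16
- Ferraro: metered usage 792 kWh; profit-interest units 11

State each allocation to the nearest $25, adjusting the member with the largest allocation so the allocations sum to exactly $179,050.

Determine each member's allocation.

Metered usage total 7,662; profit-interest units total 78.
Blended shares (40% metered usage + 60% profit-interest units): Becker 0.1911; Okafor 0.2159; Andrade 0.1641; Vance 0.0817; Nwosu 0.2212; Ferraro 0.1260.
Proportional shares: Becker 34,223.09; Okafor 38,650.90; Andrade 29,379.69; Vance 14,632.68; Nwosu 39,610.09; Ferraro 22,553.55.
Rounded to nearest $25: Becker $34,225; Okafor $38,650; Andrade $29,375; Vance $14,625; Nwosu $39,600; Ferraro $22,550. Sum = $179,025.
Difference $179,050 − $179,025 = +$25 applied to largest allocation (Nwosu): Nwosu becomes $39,625.

Becker: $34,225; Okafor: $38,650; Andrade: $29,375; Vance: $14,625; Nwosu: $39,625; Ferraro: $22,550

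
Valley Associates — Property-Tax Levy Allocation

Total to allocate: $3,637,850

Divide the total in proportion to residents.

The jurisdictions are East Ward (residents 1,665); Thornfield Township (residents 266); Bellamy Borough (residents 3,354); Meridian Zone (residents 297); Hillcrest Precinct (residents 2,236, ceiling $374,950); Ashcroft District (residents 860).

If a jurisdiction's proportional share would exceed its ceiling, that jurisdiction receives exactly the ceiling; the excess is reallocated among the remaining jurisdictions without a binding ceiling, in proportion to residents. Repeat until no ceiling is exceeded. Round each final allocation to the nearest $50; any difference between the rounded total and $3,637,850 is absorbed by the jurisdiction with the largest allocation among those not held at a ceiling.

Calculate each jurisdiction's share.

Combined residents = 8,678.
Proportional shares (ignoring caps): East Ward 697,974.22; Thornfield Township 111,508.19; Bellamy Borough 1,406,009.32; Meridian Zone 124,503.51; Hillcrest Precinct 937,339.55; Ashcroft District 360,515.21.
Cap binds for Hillcrest Precinct ($374,950); balance $3,262,900 reallocated over remaining residents 6,442.
Shares after redistribution: East Ward 843,329.48 → $843,350; Thornfield Township 134,730.11 → $134,750; Bellamy Borough 1,698,815.06 → $1,698,800; Meridian Zone 150,431.74 → $150,450; Ashcroft District 435,593.60 → $435,600.
Rounding difference −$50 applied to Bellamy Borough → $1,698,750.

East Ward: $843,350; Thornfield Township: $134,750; Bellamy Borough: $1,698,750; Meridian Zone: $150,450; Hillcrest Precinct: $374,950; Ashcroft District: $435,600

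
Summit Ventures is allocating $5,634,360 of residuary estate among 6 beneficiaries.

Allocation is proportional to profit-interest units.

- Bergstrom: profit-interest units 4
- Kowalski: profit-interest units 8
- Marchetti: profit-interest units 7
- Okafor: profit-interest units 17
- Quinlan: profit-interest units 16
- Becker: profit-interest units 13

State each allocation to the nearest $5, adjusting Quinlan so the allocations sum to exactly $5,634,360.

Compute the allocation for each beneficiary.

Sum of profit-interest units: 65.
Unrounded shares: Bergstrom 4/65 × $5,634,360 = 346,729.85; Kowalski 8/65 × $5,634,360 = 693,459.69; Marchetti 7/65 × $5,634,360 = 606,777.23; Okafor 17/65 × $5,634,360 = 1,473,601.85; Quinlan 16/65 × $5,634,360 = 1,386,919.38; Becker 13/65 × $5,634,360 = 1,126,872.00.
After rounding ($5): Bergstrom $346,730; Kowalski $693,460; Marchetti $606,775; Okafor $1,473,600; Quinlan $1,386,920; Becker $1,126,870. Sum = $5,634,355.
Difference $5,634,360 − $5,634,355 = +$5 applied to Quinlan: Quinlan becomes $1,386,925.

Bergstrom: $346,730 · Kowalski: $693,460 · Marchetti: $606,775 · Okafor: $1,473,600 · Quinlan: $1,386,925 · Becker: $1,126,870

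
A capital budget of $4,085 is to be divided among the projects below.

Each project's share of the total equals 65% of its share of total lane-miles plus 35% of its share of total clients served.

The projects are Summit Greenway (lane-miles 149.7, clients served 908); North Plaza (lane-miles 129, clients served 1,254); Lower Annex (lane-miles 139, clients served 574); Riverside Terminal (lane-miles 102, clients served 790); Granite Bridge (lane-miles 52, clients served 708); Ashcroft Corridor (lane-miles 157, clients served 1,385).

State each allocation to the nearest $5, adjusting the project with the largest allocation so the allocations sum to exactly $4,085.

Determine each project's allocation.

Totals — lane-miles 728.7, clients served 5,619.
Composite weights (65% lane-miles + 35% clients served): Summit Greenway 0.1901; North Plaza 0.1932; Lower Annex 0.1597; Riverside Terminal 0.1402; Granite Bridge 0.0905; Ashcroft Corridor 0.2263.
Unrounded shares: Summit Greenway 776.52; North Plaza 789.13; Lower Annex 652.54; Riverside Terminal 572.68; Granite Bridge 369.63; Ashcroft Corridor 924.49.
Rounded to nearest $5: Summit Greenway $775; North Plaza $790; Lower Annex $655; Riverside Terminal $575; Granite Bridge $370; Ashcroft Corridor $925. Sum = $4,090.
Difference $4,085 − $4,090 = −$5 applied to largest allocation (Ashcroft Corridor): Ashcroft Corridor becomes $920.

Summit Greenway: $775 · North Plaza: $790 · Lower Annex: $655 · Riverside Terminal: $575 · Granite Bridge: $370 · Ashcroft Corridor: $920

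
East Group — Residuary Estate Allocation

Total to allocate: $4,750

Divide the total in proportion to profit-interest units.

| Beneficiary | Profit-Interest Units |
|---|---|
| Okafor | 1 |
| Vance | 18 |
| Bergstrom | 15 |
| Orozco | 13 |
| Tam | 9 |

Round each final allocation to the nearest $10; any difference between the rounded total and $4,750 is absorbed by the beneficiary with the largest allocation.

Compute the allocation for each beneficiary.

Combined profit-interest units = 56.
Pro-rata amounts: Okafor 1/56 × $4,750 = 84.82; Vance 18/56 × $4,750 = 1,526.79; Bergstrom 15/56 × $4,750 = 1,272.32; Orozco 13/56 × $4,750 = 1,102.68; Tam 9/56 × $4,750 = 763.39.
At nearest $10: Okafor $80; Vance $1,530; Bergstrom $1,270; Orozco $1,100; Tam $760. Sum = $4,740.
Difference $4,750 − $4,740 = +$10 applied to largest allocation (Vance): Vance becomes $1,540.

Okafor: $80 | Vance: $1,540 | Bergstrom: $1,270 | Orozco: $1,100 | Tam: $760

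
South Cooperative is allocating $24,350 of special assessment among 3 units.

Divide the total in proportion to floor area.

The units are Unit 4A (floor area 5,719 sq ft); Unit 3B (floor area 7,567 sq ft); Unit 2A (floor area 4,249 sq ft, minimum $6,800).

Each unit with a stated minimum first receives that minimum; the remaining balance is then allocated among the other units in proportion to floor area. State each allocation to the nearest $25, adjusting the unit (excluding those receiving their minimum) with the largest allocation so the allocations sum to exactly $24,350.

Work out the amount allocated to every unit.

Unit 4A: $7,550 · Unit 3B: $10,000 · Unit 2A: $6,800

Minimums first: Unit 2A $6,800. Residual $17,550.
Residual split over remaining floor area 13,286: Unit 4A 7,554.45 → $7,550; Unit 3B 9,995.55 → $10,000.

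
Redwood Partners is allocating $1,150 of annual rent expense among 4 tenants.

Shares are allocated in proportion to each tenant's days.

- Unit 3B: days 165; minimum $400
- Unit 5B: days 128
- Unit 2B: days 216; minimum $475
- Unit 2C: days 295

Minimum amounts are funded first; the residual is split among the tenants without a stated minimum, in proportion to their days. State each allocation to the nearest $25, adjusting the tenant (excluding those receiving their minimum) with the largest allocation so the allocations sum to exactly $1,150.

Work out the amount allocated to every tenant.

Unit 3B: $400 · Unit 5B: $75 · Unit 2B: $475 · Unit 2C: $200

Fund the minimums — Unit 3B $400; Unit 2B $475. Balance $275.
Balance split over remaining days 423: Unit 5B 83.22 → $75; Unit 2C 191.78 → $200.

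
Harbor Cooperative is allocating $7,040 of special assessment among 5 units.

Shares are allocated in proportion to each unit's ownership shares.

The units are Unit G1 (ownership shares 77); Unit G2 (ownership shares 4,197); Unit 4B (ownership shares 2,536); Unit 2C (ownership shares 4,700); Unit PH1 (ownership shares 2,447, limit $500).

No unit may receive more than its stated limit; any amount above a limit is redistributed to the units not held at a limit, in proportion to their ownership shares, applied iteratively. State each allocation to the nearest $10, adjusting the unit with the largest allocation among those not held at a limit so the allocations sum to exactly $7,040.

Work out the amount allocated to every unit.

Ownership shares total: 13,957.
Proportional shares (ignoring caps): Unit G1 38.84; Unit G2 2,116.99; Unit 4B 1,279.17; Unit 2C 2,370.71; Unit PH1 1,234.28.
Held at cap: Unit PH1 ($500); remaining pool $6,540 reallocated over remaining ownership shares 11,510.
Redistributed shares: Unit G1 43.75 → $40; Unit G2 2,384.74 → $2,380; Unit 4B 1,440.96 → $1,440; Unit 2C 2,670.55 → $2,670.
Rounding difference +$10 applied to Unit 2C → $2,680.

Unit G1: $40 · Unit G2: $2,380 · Unit 4B: $1,440 · Unit 2C: $2,680 · Unit PH1: $500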